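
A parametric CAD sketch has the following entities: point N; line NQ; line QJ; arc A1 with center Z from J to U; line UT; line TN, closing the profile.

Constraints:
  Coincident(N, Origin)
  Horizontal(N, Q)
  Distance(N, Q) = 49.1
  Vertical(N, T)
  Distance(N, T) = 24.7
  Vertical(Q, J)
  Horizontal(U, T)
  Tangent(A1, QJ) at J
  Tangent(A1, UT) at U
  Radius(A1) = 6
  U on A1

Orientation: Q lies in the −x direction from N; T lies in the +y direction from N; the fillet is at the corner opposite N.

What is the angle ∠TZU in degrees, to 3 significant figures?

82.1°

N is at the origin; NQ is horizontal with |NQ| = 49.1 and Q on the −x side, so Q = (-49.1, 0.00). N and T share the same x with |NT| = 24.7 and T on the +y side, so T = (0.00, 24.7). The virtual corner opposite N is at (-49.1, 24.7). The tangent condition forces ZJ to be normal to QJ and since A1 is tangent to UT there, ZU ⟂ UT, with radius 6.0, so the center Z sits 6.0 in from both sides at Z = (-43.1, 18.7). That places the tangent points at J = (-49.1, 18.7) on QJ and U = (-43.1, 24.7) on UT. Then cos ∠TZU = ZT·ZU / (|ZT||ZU|), giving 82.1°.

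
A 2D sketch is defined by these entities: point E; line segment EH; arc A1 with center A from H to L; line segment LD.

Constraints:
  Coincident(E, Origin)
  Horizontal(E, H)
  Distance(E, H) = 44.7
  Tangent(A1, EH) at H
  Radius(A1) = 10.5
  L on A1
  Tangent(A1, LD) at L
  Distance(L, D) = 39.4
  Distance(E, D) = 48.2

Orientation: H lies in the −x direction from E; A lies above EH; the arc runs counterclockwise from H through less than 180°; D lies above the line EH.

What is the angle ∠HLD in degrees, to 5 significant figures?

145.52°

Checks: |EH| = 44.70 ✓; |AL| = 10.50 ✓; ∠(AL, LD) = 90.00° ✓; |LD| = 39.40 ✓; |ED| = 48.20 ✓.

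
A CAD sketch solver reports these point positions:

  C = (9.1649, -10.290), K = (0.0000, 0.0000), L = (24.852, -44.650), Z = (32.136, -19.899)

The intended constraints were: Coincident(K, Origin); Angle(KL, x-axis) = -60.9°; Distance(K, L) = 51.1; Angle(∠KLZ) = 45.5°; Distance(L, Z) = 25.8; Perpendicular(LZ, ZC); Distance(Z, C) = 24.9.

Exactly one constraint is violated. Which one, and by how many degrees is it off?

Perpendicular(LZ, ZC) — off by 6.30°.

K = (0.00, 0.00) ✓; KL at -60.90° ✓; |KL| = 51.10 ✓; ∠KLZ = 45.50° ✓; |LZ| = 25.80 ✓; ∠(LZ, ZC) = 83.70° ✗; |ZC| = 24.90 ✓.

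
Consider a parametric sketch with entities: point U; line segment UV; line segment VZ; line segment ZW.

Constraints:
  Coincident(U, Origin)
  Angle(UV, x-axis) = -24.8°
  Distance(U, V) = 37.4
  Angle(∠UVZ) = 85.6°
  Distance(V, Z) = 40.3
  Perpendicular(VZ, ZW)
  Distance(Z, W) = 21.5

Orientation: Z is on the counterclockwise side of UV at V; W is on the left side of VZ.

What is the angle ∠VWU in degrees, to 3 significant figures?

51.0°

U is at the origin; UV runs at -24.8° with length 37.4, so V = 37.4·(cos -24.8°, sin -24.8°) = (34.0, -15.7). ∠UVZ = 85.6°, so VZ runs at -24.8° + (180° − 85.6°) = 69.6° from the x-axis; with |VZ| = 40.3, Z = V + 40.3·(cos 69.6°, sin 69.6°) = (48.0, 22.1). The perpendicularity gives ZW at right angles to VZ; with |ZW| = 21.5 on the left of VZ, W = Z + 21.5·(-0.937, 0.349) = (27.8, 29.6). Then cos ∠VWU = WV·WU / (|WV||WU|), giving 51.0°.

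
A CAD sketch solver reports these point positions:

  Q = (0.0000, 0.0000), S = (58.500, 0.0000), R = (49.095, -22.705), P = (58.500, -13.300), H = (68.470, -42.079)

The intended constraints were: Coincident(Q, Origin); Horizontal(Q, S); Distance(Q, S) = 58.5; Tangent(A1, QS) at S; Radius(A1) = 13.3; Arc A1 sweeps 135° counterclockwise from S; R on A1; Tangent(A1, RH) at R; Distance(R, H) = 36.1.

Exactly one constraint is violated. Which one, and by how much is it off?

Distance(R, H) = 36.1 — off by 8.70.

Q = (0.00, 0.00) ✓; Q.y = 0.00, S.y = 0.00 ✓; |QS| = 58.50 ✓; ∠(PS, SQ) = 90.00° ✓; |PS| = 13.30 ✓; bearing(P→R) − bearing(P→S) = 135.0° ✓; |PR| = 13.30 ✓; ∠(PR, RH) = 90.00° ✓; |RH| = 27.40 ✗.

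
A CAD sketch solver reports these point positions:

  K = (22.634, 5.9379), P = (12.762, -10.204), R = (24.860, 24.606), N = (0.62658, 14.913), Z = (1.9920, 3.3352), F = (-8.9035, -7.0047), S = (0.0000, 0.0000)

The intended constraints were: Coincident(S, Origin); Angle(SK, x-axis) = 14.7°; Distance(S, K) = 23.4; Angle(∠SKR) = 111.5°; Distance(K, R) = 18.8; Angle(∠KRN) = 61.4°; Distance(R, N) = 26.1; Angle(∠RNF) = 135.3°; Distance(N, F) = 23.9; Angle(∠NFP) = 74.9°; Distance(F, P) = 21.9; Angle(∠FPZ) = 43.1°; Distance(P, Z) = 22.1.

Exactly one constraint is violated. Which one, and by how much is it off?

Distance(P, Z) = 22.1 — off by 4.80.

S = (0.00, 0.00) ✓; SK at 14.70° ✓; |SK| = 23.40 ✓; ∠SKR = 111.5° ✓; |KR| = 18.80 ✓; ∠KRN = 61.40° ✓; |RN| = 26.10 ✓; ∠RNF = 135.3° ✓; |NF| = 23.90 ✓; ∠NFP = 74.90° ✓; |FP| = 21.90 ✓; ∠FPZ = 43.10° ✓; |PZ| = 17.30 ✗.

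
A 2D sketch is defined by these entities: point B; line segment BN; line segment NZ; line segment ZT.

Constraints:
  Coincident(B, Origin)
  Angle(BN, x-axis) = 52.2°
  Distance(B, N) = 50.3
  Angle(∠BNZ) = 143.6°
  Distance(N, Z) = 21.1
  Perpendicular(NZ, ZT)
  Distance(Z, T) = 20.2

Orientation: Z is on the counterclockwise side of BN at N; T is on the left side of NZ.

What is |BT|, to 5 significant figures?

62.337

B is at the origin; BN runs at 52.2° with length 50.3, so N = 50.3·(cos 52.2°, sin 52.2°) = (30.829, 39.745). ∠BNZ = 143.6°, so NZ runs at 52.2° + (180° − 143.6°) = 88.600° from the x-axis; with |NZ| = 21.1, Z = N + 21.1·(cos 88.600°, sin 88.600°) = (31.345, 60.838). The perpendicularity gives ZT at right angles to NZ; with |ZT| = 20.2 on the left of NZ, T = Z + 20.2·(-0.99970, 0.024432) = (11.151, 61.332). Then |BT| = |T − B| = 62.337.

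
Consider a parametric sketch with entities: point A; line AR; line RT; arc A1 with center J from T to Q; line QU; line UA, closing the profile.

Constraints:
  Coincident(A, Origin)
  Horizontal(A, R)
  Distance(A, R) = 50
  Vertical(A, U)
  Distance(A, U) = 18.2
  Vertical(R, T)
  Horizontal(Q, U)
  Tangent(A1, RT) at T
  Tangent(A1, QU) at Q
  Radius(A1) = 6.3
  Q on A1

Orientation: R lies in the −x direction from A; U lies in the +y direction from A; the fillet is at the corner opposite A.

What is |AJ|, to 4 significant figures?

45.29

A is at the origin; A and R share the same y with |AR| = 50.0 and R on the −x side, so R = (-50.00, 0.000). AU is vertical with |AU| = 18.2 and U on the +y side, so U = (0.000, 18.20). The virtual corner opposite A is at (-50.00, 18.20). Since A1 is tangent to RT there, JT ⟂ RT and the tangent condition forces JQ to be normal to QU, with radius 6.3, so the center J sits 6.3 in from both sides at J = (-43.70, 11.90). Then |AJ| = |J − A| = 45.29.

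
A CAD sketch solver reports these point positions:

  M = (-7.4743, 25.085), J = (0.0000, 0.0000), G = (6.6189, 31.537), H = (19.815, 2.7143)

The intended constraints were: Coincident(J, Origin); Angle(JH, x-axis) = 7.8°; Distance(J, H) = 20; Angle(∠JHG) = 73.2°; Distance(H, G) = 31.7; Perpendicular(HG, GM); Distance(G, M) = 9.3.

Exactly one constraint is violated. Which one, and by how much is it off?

Distance(G, M) = 9.3 — off by 6.20.

J = (0.00, 0.00) ✓; JH at 7.800° ✓; |JH| = 20.00 ✓; ∠JHG = 73.20° ✓; |HG| = 31.70 ✓; ∠(HG, GM) = 90.00° ✓; |GM| = 15.50 ✗.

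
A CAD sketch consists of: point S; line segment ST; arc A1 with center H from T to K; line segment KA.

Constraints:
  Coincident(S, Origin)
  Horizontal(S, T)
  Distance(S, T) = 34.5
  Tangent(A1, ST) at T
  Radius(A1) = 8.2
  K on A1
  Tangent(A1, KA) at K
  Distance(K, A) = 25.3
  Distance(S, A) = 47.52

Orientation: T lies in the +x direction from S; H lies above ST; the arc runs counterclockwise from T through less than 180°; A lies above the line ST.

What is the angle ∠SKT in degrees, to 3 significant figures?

41.1°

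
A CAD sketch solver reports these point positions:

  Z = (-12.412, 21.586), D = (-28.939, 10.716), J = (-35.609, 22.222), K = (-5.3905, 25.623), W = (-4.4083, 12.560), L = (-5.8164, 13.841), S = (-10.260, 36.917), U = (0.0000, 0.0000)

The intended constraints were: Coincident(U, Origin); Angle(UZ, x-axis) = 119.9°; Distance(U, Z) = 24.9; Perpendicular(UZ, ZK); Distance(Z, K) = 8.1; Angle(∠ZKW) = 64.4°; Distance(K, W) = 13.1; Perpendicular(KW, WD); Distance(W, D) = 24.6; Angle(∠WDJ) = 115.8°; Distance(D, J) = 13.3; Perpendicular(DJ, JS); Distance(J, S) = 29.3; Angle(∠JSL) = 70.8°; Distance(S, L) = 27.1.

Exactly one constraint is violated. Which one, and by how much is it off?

Distance(S, L) = 27.1 — off by 3.60.

U = (0.00, 0.00) ✓; UZ at 119.9° ✓; |UZ| = 24.90 ✓; ∠(UZ, ZK) = 90.00° ✓; |ZK| = 8.099 ✓; ∠ZKW = 64.40° ✓; |KW| = 13.10 ✓; ∠(KW, WD) = 90.00° ✓; |WD| = 24.60 ✓; ∠WDJ = 115.8° ✓; |DJ| = 13.30 ✓; ∠(DJ, JS) = 90.00° ✓; |JS| = 29.30 ✓; ∠JSL = 70.80° ✓; |SL| = 23.50 ✗.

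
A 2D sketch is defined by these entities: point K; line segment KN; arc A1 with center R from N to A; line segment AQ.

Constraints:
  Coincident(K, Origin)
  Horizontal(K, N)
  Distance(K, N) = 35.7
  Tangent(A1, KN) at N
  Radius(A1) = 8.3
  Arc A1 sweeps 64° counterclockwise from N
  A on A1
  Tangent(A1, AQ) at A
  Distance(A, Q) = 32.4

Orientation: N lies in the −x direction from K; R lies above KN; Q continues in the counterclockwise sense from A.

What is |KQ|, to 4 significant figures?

36.58

On A1, N sits at bearing -90° from R; a 64° counterclockwise sweep puts A at bearing -26°, so A = R + 8.3·(cos -26°, sin -26°) = (-28.24, 4.662). Since A1 is tangent to AQ there, RA ⟂ AQ, so AQ runs along (−sin -26°, cos -26°); with |AQ| = 32.4, Q = (-14.04, 33.78). Then |KQ| = |Q − K| = 36.58.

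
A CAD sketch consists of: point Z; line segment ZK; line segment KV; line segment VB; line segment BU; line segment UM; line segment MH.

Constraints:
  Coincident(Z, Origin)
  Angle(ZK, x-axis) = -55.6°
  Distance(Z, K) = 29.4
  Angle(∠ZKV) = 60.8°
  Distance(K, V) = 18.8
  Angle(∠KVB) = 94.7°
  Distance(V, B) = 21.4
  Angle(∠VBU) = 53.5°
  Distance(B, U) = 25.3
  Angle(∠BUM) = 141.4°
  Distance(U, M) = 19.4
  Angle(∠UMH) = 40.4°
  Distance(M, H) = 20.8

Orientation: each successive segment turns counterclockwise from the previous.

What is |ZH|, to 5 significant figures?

25.823

Z is at the origin; ZK runs at -55.6° with length 29.4, so K = (16.610, -24.258). ∠ZKV = 60.8° gives KV at 63.600° from the x-axis; with |KV| = 18.8, V = (24.969, -7.4190). ∠KVB = 94.7° gives VB at 148.90° from the x-axis; with |VB| = 21.4, B = (6.6451, 3.6349). ∠VBU = 53.5° gives BU at -84.600° from the x-axis; with |BU| = 25.3, U = (9.0260, -21.553). ∠BUM = 141.4° gives UM at -46.000° from the x-axis; with |UM| = 19.4, M = (22.502, -35.508). ∠UMH = 40.4° gives MH at 93.600° from the x-axis; with |MH| = 20.8, H = (21.196, -14.749). Then |ZH| = |H − Z| = 25.823.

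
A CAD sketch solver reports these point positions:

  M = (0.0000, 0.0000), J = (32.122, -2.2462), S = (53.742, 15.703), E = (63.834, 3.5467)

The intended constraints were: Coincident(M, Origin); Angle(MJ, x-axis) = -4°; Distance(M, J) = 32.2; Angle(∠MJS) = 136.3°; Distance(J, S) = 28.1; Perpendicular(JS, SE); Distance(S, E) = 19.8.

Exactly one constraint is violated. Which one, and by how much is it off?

Distance(S, E) = 19.8 — off by 4.00.

M = (0.00, 0.00) ✓; MJ at -4.000° ✓; |MJ| = 32.20 ✓; ∠MJS = 136.3° ✓; |JS| = 28.10 ✓; ∠(JS, SE) = 90.00° ✓; |SE| = 15.80 ✗.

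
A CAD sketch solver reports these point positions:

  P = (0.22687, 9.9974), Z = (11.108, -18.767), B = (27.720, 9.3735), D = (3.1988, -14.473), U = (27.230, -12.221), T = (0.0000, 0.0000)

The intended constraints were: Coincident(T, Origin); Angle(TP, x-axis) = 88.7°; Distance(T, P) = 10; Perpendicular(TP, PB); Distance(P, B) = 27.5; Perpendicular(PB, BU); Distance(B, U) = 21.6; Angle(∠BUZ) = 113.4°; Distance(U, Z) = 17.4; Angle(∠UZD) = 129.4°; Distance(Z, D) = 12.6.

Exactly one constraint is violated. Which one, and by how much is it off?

Distance(Z, D) = 12.6 — off by 3.60.

T = (0.00, 0.00) ✓; TP at 88.70° ✓; |TP| = 10.00 ✓; ∠(TP, PB) = 90.00° ✓; |PB| = 27.50 ✓; ∠(PB, BU) = 90.00° ✓; |BU| = 21.60 ✓; ∠BUZ = 113.4° ✓; |UZ| = 17.40 ✓; ∠UZD = 129.4° ✓; |ZD| = 9.000 ✗.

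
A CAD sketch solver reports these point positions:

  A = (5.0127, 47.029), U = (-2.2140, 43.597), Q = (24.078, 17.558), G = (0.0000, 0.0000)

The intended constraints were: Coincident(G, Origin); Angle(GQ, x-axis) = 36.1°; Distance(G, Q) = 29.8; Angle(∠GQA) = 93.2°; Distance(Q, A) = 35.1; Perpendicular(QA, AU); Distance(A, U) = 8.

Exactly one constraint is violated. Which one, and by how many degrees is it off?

Perpendicular(QA, AU) — off by 7.50°.

G = (0.00, 0.00) ✓; GQ at 36.10° ✓; |GQ| = 29.80 ✓; ∠GQA = 93.20° ✓; |QA| = 35.10 ✓; ∠(QA, AU) = 82.50° ✗; |AU| = 8.000 ✓.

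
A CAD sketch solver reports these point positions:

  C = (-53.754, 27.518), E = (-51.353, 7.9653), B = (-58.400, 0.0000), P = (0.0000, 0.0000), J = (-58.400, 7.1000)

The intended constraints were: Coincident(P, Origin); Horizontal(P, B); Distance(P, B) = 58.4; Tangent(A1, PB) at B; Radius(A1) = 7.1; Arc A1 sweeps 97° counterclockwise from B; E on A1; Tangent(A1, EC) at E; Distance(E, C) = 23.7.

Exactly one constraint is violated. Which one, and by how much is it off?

Distance(E, C) = 23.7 — off by 4.00.

P = (0.00, 0.00) ✓; P.y = 0.00, B.y = 0.00 ✓; |PB| = 58.40 ✓; ∠(JB, BP) = 90.00° ✓; |JB| = 7.100 ✓; bearing(J→E) − bearing(J→B) = 97.00° ✓; |JE| = 7.100 ✓; ∠(JE, EC) = 90.00° ✓; |EC| = 19.70 ✗.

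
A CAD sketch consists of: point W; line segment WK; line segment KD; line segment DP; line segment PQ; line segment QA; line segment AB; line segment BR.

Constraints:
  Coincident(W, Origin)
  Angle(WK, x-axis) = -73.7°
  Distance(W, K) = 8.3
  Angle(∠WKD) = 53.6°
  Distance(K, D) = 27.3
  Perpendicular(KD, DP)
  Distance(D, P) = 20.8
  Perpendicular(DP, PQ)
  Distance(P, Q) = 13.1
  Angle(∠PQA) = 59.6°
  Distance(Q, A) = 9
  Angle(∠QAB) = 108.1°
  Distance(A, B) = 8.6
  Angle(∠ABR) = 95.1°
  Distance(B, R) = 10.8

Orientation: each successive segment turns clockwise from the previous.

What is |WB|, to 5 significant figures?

23.692

∠PQA = 59.6° gives QA at -140.50° from the x-axis; with |QA| = 9.0, A = (-10.802, 10.722). ∠QAB = 108.1° gives AB at 147.60° from the x-axis; with |AB| = 8.6, B = (-18.063, 15.330). Then |WB| = |B − W| = 23.692.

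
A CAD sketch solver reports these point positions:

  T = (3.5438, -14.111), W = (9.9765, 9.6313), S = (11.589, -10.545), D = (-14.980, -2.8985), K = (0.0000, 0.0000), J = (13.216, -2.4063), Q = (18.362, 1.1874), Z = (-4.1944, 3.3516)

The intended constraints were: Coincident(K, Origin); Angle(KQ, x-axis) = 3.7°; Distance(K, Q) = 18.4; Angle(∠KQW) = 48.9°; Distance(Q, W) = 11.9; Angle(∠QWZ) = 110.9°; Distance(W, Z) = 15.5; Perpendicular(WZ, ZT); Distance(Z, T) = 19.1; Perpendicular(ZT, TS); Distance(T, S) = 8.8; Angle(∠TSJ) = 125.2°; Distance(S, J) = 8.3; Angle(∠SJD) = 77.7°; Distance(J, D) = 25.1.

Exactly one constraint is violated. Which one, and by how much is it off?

Distance(J, D) = 25.1 — off by 3.10.

K = (0.00, 0.00) ✓; KQ at 3.700° ✓; |KQ| = 18.40 ✓; ∠KQW = 48.90° ✓; |QW| = 11.90 ✓; ∠QWZ = 110.9° ✓; |WZ| = 15.50 ✓; ∠(WZ, ZT) = 90.00° ✓; |ZT| = 19.10 ✓; ∠(ZT, TS) = 90.01° ✓; |TS| = 8.800 ✓; ∠TSJ = 125.2° ✓; |SJ| = 8.300 ✓; ∠SJD = 77.70° ✓; |JD| = 28.20 ✗.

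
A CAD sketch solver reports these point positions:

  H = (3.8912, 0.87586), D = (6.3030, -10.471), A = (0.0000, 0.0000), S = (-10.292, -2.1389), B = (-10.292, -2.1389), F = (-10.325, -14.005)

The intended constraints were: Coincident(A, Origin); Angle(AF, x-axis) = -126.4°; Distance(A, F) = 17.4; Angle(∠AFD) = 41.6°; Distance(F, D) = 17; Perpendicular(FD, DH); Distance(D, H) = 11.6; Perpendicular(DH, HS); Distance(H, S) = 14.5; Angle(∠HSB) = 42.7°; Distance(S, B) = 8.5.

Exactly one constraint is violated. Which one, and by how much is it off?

Distance(S, B) = 8.5 — off by 8.50.

A = (0.00, 0.00) ✓; AF at -126.4° ✓; |AF| = 17.40 ✓; ∠AFD = 41.60° ✓; |FD| = 17.00 ✓; ∠(FD, DH) = 90.00° ✓; |DH| = 11.60 ✓; ∠(DH, HS) = 90.00° ✓; |HS| = 14.50 ✓; ∠HSB = 42.70° ✓; |SB| = 0.000 ✗.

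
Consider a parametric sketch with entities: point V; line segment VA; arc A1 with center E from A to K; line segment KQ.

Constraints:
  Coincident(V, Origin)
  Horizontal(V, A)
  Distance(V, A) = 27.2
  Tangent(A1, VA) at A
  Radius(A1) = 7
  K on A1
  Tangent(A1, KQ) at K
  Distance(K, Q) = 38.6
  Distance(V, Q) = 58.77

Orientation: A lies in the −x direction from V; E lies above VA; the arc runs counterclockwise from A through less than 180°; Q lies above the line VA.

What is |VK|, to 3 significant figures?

23.3

V is at the origin; V and A share the same y with |VA| = 27.2 and A on the −x side, so A = (-27.2, 0.00). Tangency of A1 to VA means the radius EA is perpendicular to VA, so E = A + (0, 7) = (-27.2, 7.00). Since EK ⟂ KQ (tangency), |EQ| = √(7.0² + 38.6²) = 39.2 regardless of where K sits on A1. So Q lies on both circle(V, 58.77) and circle(E, 39.2); the above-VA intersection is Q = (-38.2, 44.7). K is the foot of the tangent from Q: K = (-20.9, 10.1).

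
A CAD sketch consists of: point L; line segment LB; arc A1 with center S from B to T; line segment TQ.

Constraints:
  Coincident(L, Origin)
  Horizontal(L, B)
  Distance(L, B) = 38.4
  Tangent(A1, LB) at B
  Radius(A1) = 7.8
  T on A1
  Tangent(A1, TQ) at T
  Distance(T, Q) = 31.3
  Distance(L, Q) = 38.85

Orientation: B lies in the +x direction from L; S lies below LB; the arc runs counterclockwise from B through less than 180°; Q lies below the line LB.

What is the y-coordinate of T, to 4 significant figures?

-4.822

L is at the origin; LB is horizontal with |LB| = 38.4 and B on the +x side, so B = (38.40, 0.000). A1 meets LB tangentially, so SB is at right angles to LB, so S = B + (0, -7.8) = (38.40, -7.800). Since ST ⟂ TQ (tangency), |SQ| = √(7.8² + 31.3²) = 32.26 regardless of where T sits on A1. So Q lies on both circle(L, 38.85) and circle(S, 32.26); the below-LB intersection is Q = (19.24, -33.75). T is the foot of the tangent from Q: T = (31.19, -4.822).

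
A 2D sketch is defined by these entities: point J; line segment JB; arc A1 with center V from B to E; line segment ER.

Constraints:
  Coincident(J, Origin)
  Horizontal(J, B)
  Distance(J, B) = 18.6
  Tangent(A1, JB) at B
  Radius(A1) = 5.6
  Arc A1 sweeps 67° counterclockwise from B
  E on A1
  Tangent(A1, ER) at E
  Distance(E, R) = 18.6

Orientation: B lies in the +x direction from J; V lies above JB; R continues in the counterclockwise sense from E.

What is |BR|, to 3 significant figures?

24.0

On A1, B sits at bearing -90° from V; a 67° counterclockwise sweep puts E at bearing -23°, so E = V + 5.6·(cos -23°, sin -23°) = (23.8, 3.41). Since A1 is tangent to ER there, VE ⟂ ER, so ER runs along (−sin -23°, cos -23°); with |ER| = 18.6, R = (31.0, 20.5). Then |BR| = |R − B| = 24.0.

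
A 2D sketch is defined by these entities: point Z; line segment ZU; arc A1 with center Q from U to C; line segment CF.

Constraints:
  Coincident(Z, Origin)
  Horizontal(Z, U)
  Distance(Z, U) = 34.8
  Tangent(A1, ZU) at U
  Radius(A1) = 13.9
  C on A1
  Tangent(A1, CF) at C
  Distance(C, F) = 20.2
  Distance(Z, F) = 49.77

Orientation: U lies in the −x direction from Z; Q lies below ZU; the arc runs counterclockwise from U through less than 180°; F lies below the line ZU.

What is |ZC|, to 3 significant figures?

50.8

Z is at the origin; ZU is horizontal with |ZU| = 34.8 and U on the −x side, so U = (-34.8, 0.00). A1 meets ZU tangentially, so QU is at right angles to ZU, so Q = U + (0, -13.9) = (-34.8, -13.9). Since QC ⟂ CF (tangency), |QF| = √(13.9² + 20.2²) = 24.5 regardless of where C sits on A1. So F lies on both circle(Z, 49.77) and circle(Q, 24.5); the below-ZU intersection is F = (-31.9, -38.2). C is the foot of the tangent from F: C = (-45.2, -23.1).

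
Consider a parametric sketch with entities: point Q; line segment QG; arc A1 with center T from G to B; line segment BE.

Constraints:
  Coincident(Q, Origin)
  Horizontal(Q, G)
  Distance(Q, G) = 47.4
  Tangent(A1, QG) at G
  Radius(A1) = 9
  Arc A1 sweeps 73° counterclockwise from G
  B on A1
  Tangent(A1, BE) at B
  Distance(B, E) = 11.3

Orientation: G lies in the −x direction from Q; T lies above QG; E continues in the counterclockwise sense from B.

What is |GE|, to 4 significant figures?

20.90

Q is at the origin; Q and G share the same y with |QG| = 47.4 and G on the −x side, so G = (-47.40, 0.000). Since A1 is tangent to QG there, TG ⟂ QG, so T = G + (0, 9) = (-47.40, 9.000). On A1, G sits at bearing -90° from T; a 73° counterclockwise sweep puts B at bearing -17°, so B = T + 9.0·(cos -17°, sin -17°) = (-38.79, 6.369). Tangency of A1 to BE means the radius TB is perpendicular to BE, so BE runs along (−sin -17°, cos -17°); with |BE| = 11.3, E = (-35.49, 17.17). Then |GE| = |E − G| = 20.90.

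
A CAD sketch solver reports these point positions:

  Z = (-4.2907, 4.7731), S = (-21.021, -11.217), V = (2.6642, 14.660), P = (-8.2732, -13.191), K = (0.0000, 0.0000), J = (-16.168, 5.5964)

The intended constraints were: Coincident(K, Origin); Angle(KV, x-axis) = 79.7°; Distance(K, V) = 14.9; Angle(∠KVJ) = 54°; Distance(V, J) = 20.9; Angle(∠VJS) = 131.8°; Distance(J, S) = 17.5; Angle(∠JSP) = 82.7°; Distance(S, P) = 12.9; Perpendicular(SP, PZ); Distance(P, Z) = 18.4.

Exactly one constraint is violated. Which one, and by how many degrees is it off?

Perpendicular(SP, PZ) — off by 3.70°.

K = (0.00, 0.00) ✓; KV at 79.70° ✓; |KV| = 14.90 ✓; ∠KVJ = 54.00° ✓; |VJ| = 20.90 ✓; ∠VJS = 131.8° ✓; |JS| = 17.50 ✓; ∠JSP = 82.70° ✓; |SP| = 12.90 ✓; ∠(SP, PZ) = 86.30° ✗; |PZ| = 18.40 ✓.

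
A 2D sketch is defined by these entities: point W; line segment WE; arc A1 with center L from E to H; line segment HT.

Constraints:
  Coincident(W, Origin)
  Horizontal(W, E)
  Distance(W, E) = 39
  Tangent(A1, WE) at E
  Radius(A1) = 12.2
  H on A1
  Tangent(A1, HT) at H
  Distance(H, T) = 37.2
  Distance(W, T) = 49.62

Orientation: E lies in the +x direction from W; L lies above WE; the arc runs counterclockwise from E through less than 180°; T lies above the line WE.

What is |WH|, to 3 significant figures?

51.7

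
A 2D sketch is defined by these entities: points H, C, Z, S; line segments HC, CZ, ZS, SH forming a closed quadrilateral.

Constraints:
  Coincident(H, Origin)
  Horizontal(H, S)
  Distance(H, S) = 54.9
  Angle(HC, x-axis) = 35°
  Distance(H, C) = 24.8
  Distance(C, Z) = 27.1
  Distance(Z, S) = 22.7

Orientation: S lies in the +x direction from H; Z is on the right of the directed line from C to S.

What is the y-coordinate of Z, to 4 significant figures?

-9.104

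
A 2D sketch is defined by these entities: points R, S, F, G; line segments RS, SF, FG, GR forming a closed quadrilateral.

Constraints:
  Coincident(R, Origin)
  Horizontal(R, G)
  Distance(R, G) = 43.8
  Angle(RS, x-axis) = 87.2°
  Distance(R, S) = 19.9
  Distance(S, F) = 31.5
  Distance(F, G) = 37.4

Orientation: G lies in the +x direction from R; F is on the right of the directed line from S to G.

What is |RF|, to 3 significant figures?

13.5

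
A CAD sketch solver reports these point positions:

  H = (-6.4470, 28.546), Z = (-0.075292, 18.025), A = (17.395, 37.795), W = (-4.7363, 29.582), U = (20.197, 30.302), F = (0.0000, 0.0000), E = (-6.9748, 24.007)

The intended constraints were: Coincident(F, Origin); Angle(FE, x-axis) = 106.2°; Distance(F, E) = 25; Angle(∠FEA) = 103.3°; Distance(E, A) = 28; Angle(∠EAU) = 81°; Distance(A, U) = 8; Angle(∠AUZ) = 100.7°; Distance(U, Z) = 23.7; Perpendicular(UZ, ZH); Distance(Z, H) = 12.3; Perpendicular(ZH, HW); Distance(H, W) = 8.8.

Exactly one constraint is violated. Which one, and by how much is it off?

Distance(H, W) = 8.8 — off by 6.80.

F = (0.00, 0.00) ✓; FE at 106.2° ✓; |FE| = 25.00 ✓; ∠FEA = 103.3° ✓; |EA| = 28.00 ✓; ∠EAU = 81.00° ✓; |AU| = 8.000 ✓; ∠AUZ = 100.7° ✓; |UZ| = 23.70 ✓; ∠(UZ, ZH) = 90.00° ✓; |ZH| = 12.30 ✓; ∠(ZH, HW) = 90.00° ✓; |HW| = 2.000 ✗.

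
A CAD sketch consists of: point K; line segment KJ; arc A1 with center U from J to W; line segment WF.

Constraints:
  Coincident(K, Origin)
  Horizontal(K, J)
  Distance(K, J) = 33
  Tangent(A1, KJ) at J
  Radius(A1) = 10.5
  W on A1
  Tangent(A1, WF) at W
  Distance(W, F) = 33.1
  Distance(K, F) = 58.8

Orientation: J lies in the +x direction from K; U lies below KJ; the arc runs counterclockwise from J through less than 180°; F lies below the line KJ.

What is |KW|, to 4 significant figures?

27.97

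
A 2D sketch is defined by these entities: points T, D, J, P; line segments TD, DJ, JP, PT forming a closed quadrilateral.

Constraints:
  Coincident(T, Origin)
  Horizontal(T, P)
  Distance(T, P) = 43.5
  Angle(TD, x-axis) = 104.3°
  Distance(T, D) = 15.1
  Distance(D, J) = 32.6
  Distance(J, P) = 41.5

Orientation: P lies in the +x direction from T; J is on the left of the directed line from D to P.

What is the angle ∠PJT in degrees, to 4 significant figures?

63.40°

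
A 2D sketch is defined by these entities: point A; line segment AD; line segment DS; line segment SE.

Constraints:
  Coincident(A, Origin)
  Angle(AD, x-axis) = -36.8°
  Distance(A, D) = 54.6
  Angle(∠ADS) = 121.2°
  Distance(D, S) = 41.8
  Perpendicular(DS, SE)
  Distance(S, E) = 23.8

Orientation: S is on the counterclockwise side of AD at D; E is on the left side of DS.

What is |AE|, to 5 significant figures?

73.732

A is at the origin; AD runs at -36.8° with length 54.6, so D = 54.6·(cos -36.8°, sin -36.8°) = (43.720, -32.707). ∠ADS = 121.2°, so DS runs at -36.8° + (180° − 121.2°) = 22.000° from the x-axis; with |DS| = 41.8, S = D + 41.8·(cos 22.000°, sin 22.000°) = (82.476, -17.048). The perpendicularity gives SE at right angles to DS; with |SE| = 23.8 on the left of DS, E = S + 23.8·(-0.37461, 0.92718) = (73.561, 5.0188). Then |AE| = |E − A| = 73.732.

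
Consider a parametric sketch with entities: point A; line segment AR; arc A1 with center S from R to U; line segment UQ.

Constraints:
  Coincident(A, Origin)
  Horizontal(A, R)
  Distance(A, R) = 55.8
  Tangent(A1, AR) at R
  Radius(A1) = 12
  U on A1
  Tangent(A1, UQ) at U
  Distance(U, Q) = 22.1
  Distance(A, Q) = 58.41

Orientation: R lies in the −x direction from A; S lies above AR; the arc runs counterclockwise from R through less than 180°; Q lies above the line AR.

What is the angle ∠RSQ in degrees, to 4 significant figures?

158.3°

A is at the origin; AR is horizontal with |AR| = 55.8 and R on the −x side, so R = (-55.80, 0.000). Since A1 is tangent to AR there, SR ⟂ AR, so S = R + (0, 12) = (-55.80, 12.00). Since SU ⟂ UQ (tangency), |SQ| = √(12.0² + 22.1²) = 25.15 regardless of where U sits on A1. So Q lies on both circle(A, 58.41) and circle(S, 25.15); the above-AR intersection is Q = (-46.49, 35.36). U is the foot of the tangent from Q: U = (-43.88, 13.42).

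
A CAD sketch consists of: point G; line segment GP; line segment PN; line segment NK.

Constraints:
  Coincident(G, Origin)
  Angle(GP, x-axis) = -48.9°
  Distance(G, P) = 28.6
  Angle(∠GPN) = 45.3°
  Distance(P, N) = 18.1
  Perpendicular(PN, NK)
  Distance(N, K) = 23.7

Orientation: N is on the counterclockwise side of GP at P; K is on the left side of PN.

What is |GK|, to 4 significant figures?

3.929

∠GPN = 45.3°, so PN runs at -48.9° + (180° − 45.3°) = 85.80° from the x-axis; with |PN| = 18.1, N = P + 18.1·(cos 85.80°, sin 85.80°) = (20.13, -3.501). PN is perpendicular to NK; with |NK| = 23.7 on the left of PN, K = N + 23.7·(-0.9973, 0.07324) = (-3.510, -1.765). Then |GK| = |K − G| = 3.929.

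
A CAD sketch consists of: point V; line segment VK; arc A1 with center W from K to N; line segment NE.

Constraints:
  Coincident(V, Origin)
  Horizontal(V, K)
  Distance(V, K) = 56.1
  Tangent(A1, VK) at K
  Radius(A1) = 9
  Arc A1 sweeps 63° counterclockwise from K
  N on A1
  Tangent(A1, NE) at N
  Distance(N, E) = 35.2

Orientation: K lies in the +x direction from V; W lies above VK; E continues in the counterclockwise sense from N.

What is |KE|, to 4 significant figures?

43.50

V is at the origin; V and K share the same y with |VK| = 56.1 and K on the +x side, so K = (56.10, 0.000). Since A1 is tangent to VK there, WK ⟂ VK, so W = K + (0, 9) = (56.10, 9.000). On A1, K sits at bearing -90° from W; a 63° counterclockwise sweep puts N at bearing -27°, so N = W + 9.0·(cos -27°, sin -27°) = (64.12, 4.914). The tangent condition forces WN to be normal to NE, so NE runs along (−sin -27°, cos -27°); with |NE| = 35.2, E = (80.10, 36.28). Then |KE| = |E − K| = 43.50.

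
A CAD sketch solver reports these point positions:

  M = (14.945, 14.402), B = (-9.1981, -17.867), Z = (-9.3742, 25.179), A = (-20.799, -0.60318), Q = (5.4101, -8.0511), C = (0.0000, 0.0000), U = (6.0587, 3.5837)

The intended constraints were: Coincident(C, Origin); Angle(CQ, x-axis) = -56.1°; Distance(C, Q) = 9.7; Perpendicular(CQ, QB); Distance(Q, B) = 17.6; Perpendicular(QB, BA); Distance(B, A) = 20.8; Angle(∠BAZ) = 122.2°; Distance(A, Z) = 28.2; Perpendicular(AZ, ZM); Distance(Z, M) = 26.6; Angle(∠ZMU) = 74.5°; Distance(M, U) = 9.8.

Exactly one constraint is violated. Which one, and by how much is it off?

Distance(M, U) = 9.8 — off by 4.20.

C = (0.00, 0.00) ✓; CQ at -56.10° ✓; |CQ| = 9.700 ✓; ∠(CQ, QB) = 90.00° ✓; |QB| = 17.60 ✓; ∠(QB, BA) = 90.00° ✓; |BA| = 20.80 ✓; ∠BAZ = 122.2° ✓; |AZ| = 28.20 ✓; ∠(AZ, ZM) = 90.00° ✓; |ZM| = 26.60 ✓; ∠ZMU = 74.50° ✓; |MU| = 14.00 ✗.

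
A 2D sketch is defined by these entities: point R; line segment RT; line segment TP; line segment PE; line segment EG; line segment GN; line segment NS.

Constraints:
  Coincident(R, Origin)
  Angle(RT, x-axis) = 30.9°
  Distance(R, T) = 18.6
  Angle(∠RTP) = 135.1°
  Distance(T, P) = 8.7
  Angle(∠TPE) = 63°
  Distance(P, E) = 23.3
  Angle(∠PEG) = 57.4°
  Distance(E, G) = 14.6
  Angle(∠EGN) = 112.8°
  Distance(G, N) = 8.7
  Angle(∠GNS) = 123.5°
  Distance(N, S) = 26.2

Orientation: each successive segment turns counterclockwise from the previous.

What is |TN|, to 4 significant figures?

4.229

∠PEG = 57.4° gives EG at -44.60° from the x-axis; with |EG| = 14.6, G = (5.769, 2.573). ∠EGN = 112.8° gives GN at 22.60° from the x-axis; with |GN| = 8.7, N = (13.80, 5.916). Then |TN| = |N − T| = 4.229.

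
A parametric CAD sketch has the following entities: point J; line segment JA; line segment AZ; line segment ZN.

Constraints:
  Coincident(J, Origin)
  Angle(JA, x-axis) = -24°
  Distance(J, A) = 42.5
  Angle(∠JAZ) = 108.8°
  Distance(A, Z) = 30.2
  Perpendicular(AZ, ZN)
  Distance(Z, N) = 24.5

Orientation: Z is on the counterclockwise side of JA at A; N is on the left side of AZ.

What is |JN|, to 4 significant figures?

46.63

J is at the origin; JA runs at -24.0° with length 42.5, so A = 42.5·(cos -24.0°, sin -24.0°) = (38.83, -17.29). ∠JAZ = 108.8°, so AZ runs at -24.0° + (180° − 108.8°) = 47.20° from the x-axis; with |AZ| = 30.2, Z = A + 30.2·(cos 47.20°, sin 47.20°) = (59.34, 4.872). AZ is perpendicular to ZN; with |ZN| = 24.5 on the left of AZ, N = Z + 24.5·(-0.7337, 0.6794) = (41.37, 21.52). Then |JN| = |N − J| = 46.63.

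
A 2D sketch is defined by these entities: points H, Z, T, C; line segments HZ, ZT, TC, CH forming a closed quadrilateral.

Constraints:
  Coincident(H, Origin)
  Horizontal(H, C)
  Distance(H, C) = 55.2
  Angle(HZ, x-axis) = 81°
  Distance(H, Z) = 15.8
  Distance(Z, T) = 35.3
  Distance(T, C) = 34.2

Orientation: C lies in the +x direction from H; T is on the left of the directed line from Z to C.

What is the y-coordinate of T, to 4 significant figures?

27.98

Checks: |ZT| = 35.30 ✓; |TC| = 34.20 ✓.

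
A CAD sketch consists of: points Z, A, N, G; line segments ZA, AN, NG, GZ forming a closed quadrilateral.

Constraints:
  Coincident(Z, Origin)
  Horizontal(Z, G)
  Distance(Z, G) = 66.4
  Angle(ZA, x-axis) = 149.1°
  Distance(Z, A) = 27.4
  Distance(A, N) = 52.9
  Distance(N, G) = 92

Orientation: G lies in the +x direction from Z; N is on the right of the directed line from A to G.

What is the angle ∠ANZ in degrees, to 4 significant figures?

30.95°

Checks: |AN| = 52.90 ✓; |NG| = 92.00 ✓.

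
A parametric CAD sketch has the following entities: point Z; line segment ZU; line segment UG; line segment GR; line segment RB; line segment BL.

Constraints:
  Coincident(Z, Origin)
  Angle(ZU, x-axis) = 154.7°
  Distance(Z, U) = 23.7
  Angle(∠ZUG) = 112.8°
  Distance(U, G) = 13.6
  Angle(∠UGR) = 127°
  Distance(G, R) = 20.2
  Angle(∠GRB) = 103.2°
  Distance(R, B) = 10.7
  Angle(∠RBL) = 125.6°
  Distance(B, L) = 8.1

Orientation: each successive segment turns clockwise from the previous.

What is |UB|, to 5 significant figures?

30.831

Z is at the origin; ZU runs at 154.7° with length 23.7, so U = (-21.427, 10.128). ∠ZUG = 112.8° gives UG at 87.500° from the x-axis; with |UG| = 13.6, G = (-20.834, 23.715). ∠UGR = 127.0° gives GR at 34.500° from the x-axis; with |GR| = 20.2, R = (-4.1862, 35.157). ∠GRB = 103.2° gives RB at -42.300° from the x-axis; with |RB| = 10.7, B = (3.7279, 27.956). Then |UB| = |B − U| = 30.831.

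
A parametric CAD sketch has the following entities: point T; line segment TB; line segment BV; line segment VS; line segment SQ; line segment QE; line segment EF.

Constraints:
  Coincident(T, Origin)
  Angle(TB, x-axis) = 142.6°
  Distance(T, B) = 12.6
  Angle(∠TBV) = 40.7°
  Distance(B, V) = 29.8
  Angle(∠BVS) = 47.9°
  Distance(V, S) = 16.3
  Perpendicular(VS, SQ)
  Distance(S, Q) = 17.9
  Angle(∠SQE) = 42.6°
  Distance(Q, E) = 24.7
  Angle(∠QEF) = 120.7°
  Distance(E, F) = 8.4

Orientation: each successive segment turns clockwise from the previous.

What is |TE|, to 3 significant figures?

22.4

VS ⟂ SQ, so SQ runs at 141°; with |SQ| = 17.9, Q = (-4.42, 7.88). ∠SQE = 42.6° gives QE at 3.80° from the x-axis; with |QE| = 24.7, E = (20.2, 9.52). Then |TE| = |E − T| = 22.4.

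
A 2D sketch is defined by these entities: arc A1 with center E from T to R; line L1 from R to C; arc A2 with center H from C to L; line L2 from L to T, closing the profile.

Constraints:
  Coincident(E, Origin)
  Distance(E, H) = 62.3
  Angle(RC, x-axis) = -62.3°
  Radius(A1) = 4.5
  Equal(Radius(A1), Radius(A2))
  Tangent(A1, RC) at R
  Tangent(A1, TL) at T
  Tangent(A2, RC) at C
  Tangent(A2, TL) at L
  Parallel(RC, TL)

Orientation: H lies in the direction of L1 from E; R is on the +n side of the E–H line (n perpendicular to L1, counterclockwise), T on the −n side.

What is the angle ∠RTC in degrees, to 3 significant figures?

81.8°

Tangency of A1 to both parallel lines with radius 4.5 puts R and T at E ± 4.5·n: R = (3.98, 2.09), T = (-3.98, -2.09). Equal radii place C and L the same way about H: C = H + 4.5·n = (32.9, -53.1), L = H − 4.5·n = (25.0, -57.3). Then cos ∠RTC = TR·TC / (|TR||TC|), giving 81.8°.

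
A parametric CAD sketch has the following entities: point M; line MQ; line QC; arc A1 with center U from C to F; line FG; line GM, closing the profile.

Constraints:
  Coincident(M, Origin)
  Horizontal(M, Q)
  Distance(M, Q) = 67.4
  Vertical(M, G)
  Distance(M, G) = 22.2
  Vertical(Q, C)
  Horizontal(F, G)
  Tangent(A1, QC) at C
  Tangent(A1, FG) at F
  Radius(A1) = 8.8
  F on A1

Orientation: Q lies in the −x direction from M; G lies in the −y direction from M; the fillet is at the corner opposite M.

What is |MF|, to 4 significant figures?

62.66

M is at the origin; MQ is horizontal with |MQ| = 67.4 and Q on the −x side, so Q = (-67.40, 0.000). MG is vertical with |MG| = 22.2 and G on the −y side, so G = (0.000, -22.20). The virtual corner opposite M is at (-67.40, -22.20). The tangent condition forces UC to be normal to QC and the tangent condition forces UF to be normal to FG, with radius 8.8, so the center U sits 8.8 in from both sides at U = (-58.60, -13.40). That places the tangent points at C = (-67.40, -13.40) on QC and F = (-58.60, -22.20) on FG. Then |MF| = |F − M| = 62.66.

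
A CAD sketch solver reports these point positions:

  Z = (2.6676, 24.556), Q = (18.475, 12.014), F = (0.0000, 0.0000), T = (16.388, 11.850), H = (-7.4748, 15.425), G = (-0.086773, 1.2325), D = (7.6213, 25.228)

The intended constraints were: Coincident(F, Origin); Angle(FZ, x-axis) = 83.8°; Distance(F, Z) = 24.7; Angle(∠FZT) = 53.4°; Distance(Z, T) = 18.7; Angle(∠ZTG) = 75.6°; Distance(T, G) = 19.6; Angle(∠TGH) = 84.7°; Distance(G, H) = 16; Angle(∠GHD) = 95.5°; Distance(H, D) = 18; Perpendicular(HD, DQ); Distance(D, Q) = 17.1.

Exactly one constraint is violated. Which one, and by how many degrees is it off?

Perpendicular(HD, DQ) — off by 6.40°.

F = (0.00, 0.00) ✓; FZ at 83.80° ✓; |FZ| = 24.70 ✓; ∠FZT = 53.40° ✓; |ZT| = 18.70 ✓; ∠ZTG = 75.60° ✓; |TG| = 19.60 ✓; ∠TGH = 84.70° ✓; |GH| = 16.00 ✓; ∠GHD = 95.50° ✓; |HD| = 18.00 ✓; ∠(HD, DQ) = 83.60° ✗; |DQ| = 17.10 ✓.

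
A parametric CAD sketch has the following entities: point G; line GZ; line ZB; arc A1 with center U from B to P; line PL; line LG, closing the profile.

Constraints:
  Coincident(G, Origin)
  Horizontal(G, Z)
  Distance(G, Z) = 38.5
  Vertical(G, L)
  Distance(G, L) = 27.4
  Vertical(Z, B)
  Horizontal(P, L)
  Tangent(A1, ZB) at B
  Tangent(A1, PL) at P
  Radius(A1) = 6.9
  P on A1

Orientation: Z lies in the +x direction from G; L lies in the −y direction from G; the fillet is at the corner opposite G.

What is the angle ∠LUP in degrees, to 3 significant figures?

77.7°

G is at the origin; G and Z share the same y with |GZ| = 38.5 and Z on the +x side, so Z = (38.5, 0.00). G and L share the same x with |GL| = 27.4 and L on the −y side, so L = (0.00, -27.4). The virtual corner opposite G is at (38.5, -27.4). Since A1 is tangent to ZB there, UB ⟂ ZB and tangency of A1 to PL means the radius UP is perpendicular to PL, with radius 6.9, so the center U sits 6.9 in from both sides at U = (31.6, -20.5). That places the tangent points at B = (38.5, -20.5) on ZB and P = (31.6, -27.4) on PL. Then cos ∠LUP = UL·UP / (|UL||UP|), giving 77.7°.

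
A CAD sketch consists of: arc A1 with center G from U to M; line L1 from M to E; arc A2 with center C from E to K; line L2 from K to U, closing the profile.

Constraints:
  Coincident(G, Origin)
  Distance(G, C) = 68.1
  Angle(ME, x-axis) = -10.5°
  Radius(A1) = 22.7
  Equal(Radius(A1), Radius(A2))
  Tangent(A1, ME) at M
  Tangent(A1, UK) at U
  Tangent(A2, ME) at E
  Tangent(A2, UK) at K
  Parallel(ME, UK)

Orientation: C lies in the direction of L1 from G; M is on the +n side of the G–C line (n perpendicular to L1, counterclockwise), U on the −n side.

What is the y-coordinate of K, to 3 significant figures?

-34.7

The slot axis is L1's direction at -10.5°, so u = (cos -10.5°, sin -10.5°) = (0.983, -0.182) and n = (−sin -10.5°, cos -10.5°) = (0.182, 0.983). G is at the origin and C lies 68.1 along u from G, so C = 68.1·u = (67.0, -12.4). Tangency of A1 to both parallel lines with radius 22.7 puts M and U at G ± 22.7·n: M = (4.14, 22.3), U = (-4.14, -22.3). Equal radii place E and K the same way about C: E = C + 22.7·n = (71.1, 9.91), K = C − 22.7·n = (62.8, -34.7). So K.y = -34.7.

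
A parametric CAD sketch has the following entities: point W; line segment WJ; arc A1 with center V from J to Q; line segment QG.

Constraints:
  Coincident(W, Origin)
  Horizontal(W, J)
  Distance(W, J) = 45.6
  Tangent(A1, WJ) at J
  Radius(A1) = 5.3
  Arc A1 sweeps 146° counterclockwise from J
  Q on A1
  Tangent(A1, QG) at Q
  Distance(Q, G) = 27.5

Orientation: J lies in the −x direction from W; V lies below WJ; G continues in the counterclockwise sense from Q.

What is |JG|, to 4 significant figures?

31.97

On A1, J sits at bearing 90° from V; a 146° counterclockwise sweep puts Q at bearing 236°, so Q = V + 5.3·(cos 236°, sin 236°) = (-48.56, -9.694). Since A1 is tangent to QG there, VQ ⟂ QG, so QG runs along (−sin 236°, cos 236°); with |QG| = 27.5, G = (-25.77, -25.07). Then |JG| = |G − J| = 31.97.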